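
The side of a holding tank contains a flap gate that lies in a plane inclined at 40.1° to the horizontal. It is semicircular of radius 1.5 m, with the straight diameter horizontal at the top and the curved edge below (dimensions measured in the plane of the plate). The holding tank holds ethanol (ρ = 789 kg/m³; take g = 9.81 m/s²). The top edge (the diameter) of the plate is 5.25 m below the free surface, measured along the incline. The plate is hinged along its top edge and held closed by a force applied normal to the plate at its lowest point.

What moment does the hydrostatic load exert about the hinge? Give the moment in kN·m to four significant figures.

M ≈ 68.80 kN·m

γ = ρg = 789 × 9.81 / 1000 = 7.74009 kN/m³.
Let θ = 40.1° be the plate's angle to the horizontal; measure y along the incline from where the plane meets the free surface. Vertical depth h = y·sinθ with sinθ = 0.644124.
The centroid of a semicircle lies 4r/(3π) = 0.63662 m from the diameter, here below the top edge, so y_c = 5.25 + 0.63662 = 5.88662 m and h_c = 5.88662 × 0.644124 = 3.79171 m.
A = πr²/2 = π × 1.5²/2 = 3.53429 m².
Resultant F = γ·h_c·A = 7.74009 × 3.79171 × 3.53429 = 103.725 kN.
I_c = (π/8 − 8/(9π))·r⁴ = 0.109757 × 1.5⁴ = 0.555645 m⁴.
Centre of pressure: y_p = y_c + I_c/(y_c·A) = 5.88662 + 0.555645/(5.88662 × 3.53429) = 5.88662 + 0.0267073 = 5.91333 m along the plane.
The resultant acts 0.63662 + 0.0267073 = 0.663327 m (along the plate) below the hinge at the top edge, so the moment about the hinge is M = F × 0.663327 = 103.725 × 0.663327 = 68.8036 kN·m.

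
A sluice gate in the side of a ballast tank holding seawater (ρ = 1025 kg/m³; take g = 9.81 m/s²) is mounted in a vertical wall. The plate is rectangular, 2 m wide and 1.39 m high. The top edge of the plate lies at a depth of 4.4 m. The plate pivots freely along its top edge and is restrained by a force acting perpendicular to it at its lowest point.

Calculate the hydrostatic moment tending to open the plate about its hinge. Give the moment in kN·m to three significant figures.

M ≈ 103 kN·m

γ = ρg = 1025 × 9.81 / 1000 = 10.05525 kN/m³.
The centroid lies 1.39/2 = 0.695 m below the top edge, so the centroid depth is h_c = 4.4 + 0.695 = 5.095 m.
A = 2 × 1.39 = 2.78 m².
Resultant F = γ·h_c·A = 10.05525 × 5.095 × 2.78 = 142.424 kN.
I_c = b·h³/12 = 2 × 1.39³/12 = 0.447603 m⁴.
Centre of pressure: y_p = y_c + I_c/(y_c·A) = 5.095 + 0.447603/(5.095 × 2.78) = 5.095 + 0.0316012 = 5.1266 m along the plane.
The resultant acts 0.695 + 0.0316012 = 0.726601 m (along the plate) below the hinge at the top edge, so the moment about the hinge is M = F × 0.726601 = 142.424 × 0.726601 = 103.485 kN·m.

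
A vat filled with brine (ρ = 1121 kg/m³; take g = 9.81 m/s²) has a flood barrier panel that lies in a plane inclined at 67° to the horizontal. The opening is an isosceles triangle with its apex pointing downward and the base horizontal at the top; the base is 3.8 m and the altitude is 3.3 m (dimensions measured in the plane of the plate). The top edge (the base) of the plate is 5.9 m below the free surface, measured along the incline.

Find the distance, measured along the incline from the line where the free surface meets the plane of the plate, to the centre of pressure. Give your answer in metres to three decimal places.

y_p = 7.086 m

γ = ρg = 1121 × 9.81 / 1000 = 10.99701 kN/m³.
Let θ = 67° be the plate's angle to the horizontal; measure y along the incline from where the plane meets the free surface. Vertical depth h = y·sinθ with sinθ = 0.920505.
With the apex down, the centroid sits h/3 = 3.3/3 = 1.1 m below the base (the top edge), so y_c = 5.9 + 1.1 = 7 m and h_c = 7 × 0.920505 = 6.44353 m.
A = ½ × 3.8 × 3.3 = 6.27 m².
Resultant F = γ·h_c·A = 10.99701 × 6.44353 × 6.27 = 444.289 kN.
I_c = b·h³/36 = 3.8 × 3.3³/36 = 3.79335 m⁴.
Centre of pressure: y_p = y_c + I_c/(y_c·A) = 7 + 3.79335/(7 × 6.27) = 7 + 0.0864286 = 7.08643 m along the plane.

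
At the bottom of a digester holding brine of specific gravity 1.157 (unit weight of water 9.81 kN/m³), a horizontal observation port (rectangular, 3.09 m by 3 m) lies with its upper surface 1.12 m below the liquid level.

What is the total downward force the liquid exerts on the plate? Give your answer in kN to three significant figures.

F ≈ 118 kN

γ = 1.157 × 9.81 = 11.35017 kN/m³.
The plate is horizontal, so pressure is uniform at p = γ·h = 11.35017 × 1.12 = 12.7122 kN/m².
A = 3.09 × 3 = 9.27 m².
F = p·A = 12.7122 × 9.27 = 117.842 kN.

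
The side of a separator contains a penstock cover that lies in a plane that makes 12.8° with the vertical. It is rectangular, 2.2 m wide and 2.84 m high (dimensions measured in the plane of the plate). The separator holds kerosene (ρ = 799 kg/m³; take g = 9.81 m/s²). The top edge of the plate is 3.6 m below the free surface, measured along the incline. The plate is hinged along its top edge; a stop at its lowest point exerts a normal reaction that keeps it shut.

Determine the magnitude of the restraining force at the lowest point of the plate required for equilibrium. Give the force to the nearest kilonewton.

γ = ρg = 799 × 9.81 / 1000 = 7.83819 kN/m³.
The plate makes 12.8° with the vertical, i.e. θ = 90° − 12.8° = 77.2° to the horizontal. Measuring y along the incline from the free-surface line, vertical depth h = y·sinθ with sinθ = 0.975149.
The centroid lies 2.84/2 = 1.42 m below the top edge, so y_c = 3.6 + 1.42 = 5.02 m and h_c = 5.02 × 0.975149 = 4.89525 m.
A = 2.2 × 2.84 = 6.248 m².
Resultant F = γ·h_c·A = 7.83819 × 4.89525 × 6.248 = 239.735 kN.
I_c = b·h³/12 = 2.2 × 2.84³/12 = 4.19949 m⁴.
Centre of pressure: y_p = y_c + I_c/(y_c·A) = 5.02 + 4.19949/(5.02 × 6.248) = 5.02 + 0.133891 = 5.15389 m along the plane.
The resultant acts 1.42 + 0.133891 = 1.55389 m (along the plate) below the hinge at the top edge, so the moment about the hinge is M = F × 1.55389 = 239.735 × 1.55389 = 372.522 kN·m.
A normal force at the bottom, 2.84 m from the hinge, must supply this moment: P = 372.522/2.84 = 131.17 kN.

P ≈ 131 kN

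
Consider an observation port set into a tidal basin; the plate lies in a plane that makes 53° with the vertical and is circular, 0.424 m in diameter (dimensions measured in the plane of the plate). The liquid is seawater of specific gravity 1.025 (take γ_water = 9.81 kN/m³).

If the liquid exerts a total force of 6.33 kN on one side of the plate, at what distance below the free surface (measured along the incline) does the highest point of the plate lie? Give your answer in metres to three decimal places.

y_top ≈ 7.196 m

γ = 1.025 × 9.81 = 10.05525 kN/m³.
A = π(0.212)² = 0.141196 m².
From F = γ·h_c·A, the centroid depth is h_c = 6.33/(10.05525 × 0.141196) = 4.4585 m.
The plate makes 53° with the vertical, i.e. θ = 90° − 53° = 37° to the horizontal. Measuring y along the incline from the free-surface line, vertical depth h = y·sinθ with sinθ = 0.601815.
Along the incline, y_c = h_c/sinθ = 4.4585/0.601815 = 7.40842 m.
The centroid is at the centre, 0.212 m below the top of the plate, so the highest point sits at y_top = 7.40842 − 0.212 = 7.19642 m along the incline.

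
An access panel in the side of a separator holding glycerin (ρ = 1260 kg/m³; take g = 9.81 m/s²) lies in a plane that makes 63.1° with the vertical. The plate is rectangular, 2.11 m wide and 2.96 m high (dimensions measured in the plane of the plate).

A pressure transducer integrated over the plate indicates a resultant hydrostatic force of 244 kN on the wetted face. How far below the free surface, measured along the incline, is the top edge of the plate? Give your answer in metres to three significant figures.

y_top ≈ 5.51 m

γ = ρg = 1260 × 9.81 / 1000 = 12.3606 kN/m³.
A = 2.11 × 2.96 = 6.2456 m².
From F = γ·h_c·A, the centroid depth is h_c = 244/(12.3606 × 6.2456) = 3.16065 m.
The plate makes 63.1° with the vertical, i.e. θ = 90° − 63.1° = 26.9° to the horizontal. Measuring y along the incline from the free-surface line, vertical depth h = y·sinθ with sinθ = 0.452435.
Along the incline, y_c = h_c/sinθ = 3.16065/0.452435 = 6.98587 m.
The centroid lies 2.96/2 = 1.48 m below the top edge, so the top edge sits at y_top = 6.98587 − 1.48 = 5.50587 m along the incline.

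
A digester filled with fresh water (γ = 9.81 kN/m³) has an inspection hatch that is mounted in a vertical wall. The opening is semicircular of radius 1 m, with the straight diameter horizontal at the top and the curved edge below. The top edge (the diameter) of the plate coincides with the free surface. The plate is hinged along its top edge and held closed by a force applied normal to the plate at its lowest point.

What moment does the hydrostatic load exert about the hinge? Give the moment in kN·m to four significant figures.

γ = 9.81 kN/m³.
The centroid of a semicircle lies 4r/(3π) = 0.424413 m from the diameter, here below the top edge, so the centroid depth is h_c = 0.424413 m.
A = πr²/2 = π × 1²/2 = 1.5708 m².
Resultant F = γ·h_c·A = 9.81 × 0.424413 × 1.5708 = 6.54001 kN.
I_c = (π/8 − 8/(9π))·r⁴ = 0.109757 × 1⁴ = 0.109757 m⁴.
Centre of pressure: y_p = y_c + I_c/(y_c·A) = 0.424413 + 0.109757/(0.424413 × 1.5708) = 0.424413 + 0.164635 = 0.589048 m along the plane.
The resultant acts 0.424413 + 0.164635 = 0.589048 m (along the plate) below the hinge at the top edge, so the moment about the hinge is M = F × 0.589048 = 6.54001 × 0.589048 = 3.85238 kN·m.

M ≈ 3.852 kN·m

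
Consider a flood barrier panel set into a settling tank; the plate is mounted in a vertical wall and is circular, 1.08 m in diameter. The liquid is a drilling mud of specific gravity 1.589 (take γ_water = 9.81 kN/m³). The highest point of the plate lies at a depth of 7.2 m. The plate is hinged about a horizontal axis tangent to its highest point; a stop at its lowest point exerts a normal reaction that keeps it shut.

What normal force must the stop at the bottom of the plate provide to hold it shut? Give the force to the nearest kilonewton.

γ = 1.589 × 9.81 = 15.58809 kN/m³.
The centroid is at the centre, 0.54 m below the top of the plate, so the centroid depth is h_c = 7.2 + 0.54 = 7.74 m.
A = π(0.54)² = 0.916088 m².
Resultant F = γ·h_c·A = 15.58809 × 7.74 × 0.916088 = 110.528 kN.
I_c = πr⁴/4 = π × 0.54⁴/4 = 0.0667828 m⁴.
Centre of pressure: y_p = y_c + I_c/(y_c·A) = 7.74 + 0.0667828/(7.74 × 0.916088) = 7.74 + 0.0094186 = 7.74942 m along the plane.
The resultant acts 0.54 + 0.0094186 = 0.549419 m (along the plate) below the hinge at the top edge, so the moment about the hinge is M = F × 0.549419 = 110.528 × 0.549419 = 60.7262 kN·m.
A normal force at the bottom, 1.08 m from the hinge, must supply this moment: P = 60.7262/1.08 = 56.228 kN.

P ≈ 56 kN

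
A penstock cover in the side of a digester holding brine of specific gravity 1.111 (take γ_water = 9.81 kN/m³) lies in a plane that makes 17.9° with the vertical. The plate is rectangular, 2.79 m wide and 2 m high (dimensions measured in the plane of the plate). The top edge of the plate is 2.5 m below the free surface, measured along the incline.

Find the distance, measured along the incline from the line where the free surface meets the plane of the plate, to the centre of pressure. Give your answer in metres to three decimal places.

y_p = 3.595 m

γ = 1.111 × 9.81 = 10.89891 kN/m³.
The plate makes 17.9° with the vertical, i.e. θ = 90° − 17.9° = 72.1° to the horizontal. Measuring y along the incline from the free-surface line, vertical depth h = y·sinθ with sinθ = 0.951594.
The centroid lies 2/2 = 1 m below the top edge, so y_c = 2.5 + 1 = 3.5 m and h_c = 3.5 × 0.951594 = 3.33058 m.
A = 2.79 × 2 = 5.58 m².
Resultant F = γ·h_c·A = 10.89891 × 3.33058 × 5.58 = 202.552 kN.
I_c = b·h³/12 = 2.79 × 2³/12 = 1.86 m⁴.
Centre of pressure: y_p = y_c + I_c/(y_c·A) = 3.5 + 1.86/(3.5 × 5.58) = 3.5 + 0.0952381 = 3.59524 m along the plane.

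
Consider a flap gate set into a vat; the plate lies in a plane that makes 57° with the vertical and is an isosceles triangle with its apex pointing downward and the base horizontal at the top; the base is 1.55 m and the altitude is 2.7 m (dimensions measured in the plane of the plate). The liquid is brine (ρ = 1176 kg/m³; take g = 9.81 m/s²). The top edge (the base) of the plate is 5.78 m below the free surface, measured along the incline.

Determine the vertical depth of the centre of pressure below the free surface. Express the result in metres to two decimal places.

h_p = 3.67 m

γ = ρg = 1176 × 9.81 / 1000 = 11.53656 kN/m³.
The plate makes 57° with the vertical, i.e. θ = 90° − 57° = 33° to the horizontal. Measuring y along the incline from the free-surface line, vertical depth h = y·sinθ with sinθ = 0.544639.
With the apex down, the centroid sits h/3 = 2.7/3 = 0.9 m below the base (the top edge), so y_c = 5.78 + 0.9 = 6.68 m and h_c = 6.68 × 0.544639 = 3.63819 m.
A = ½ × 1.55 × 2.7 = 2.0925 m².
Resultant F = γ·h_c·A = 11.53656 × 3.63819 × 2.0925 = 87.8268 kN.
I_c = b·h³/36 = 1.55 × 2.7³/36 = 0.847463 m⁴.
Centre of pressure: y_p = y_c + I_c/(y_c·A) = 6.68 + 0.847463/(6.68 × 2.0925) = 6.68 + 0.0606288 = 6.74063 m along the plane.
Vertically, h_p = y_p·sinθ = 6.74063 × 0.544639 = 3.67121 m.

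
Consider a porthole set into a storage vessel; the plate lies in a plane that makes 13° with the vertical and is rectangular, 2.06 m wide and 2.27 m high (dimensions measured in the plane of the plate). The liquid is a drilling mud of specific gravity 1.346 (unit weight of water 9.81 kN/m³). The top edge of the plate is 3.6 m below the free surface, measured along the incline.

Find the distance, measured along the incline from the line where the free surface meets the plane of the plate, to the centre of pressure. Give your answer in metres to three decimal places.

γ = 1.346 × 9.81 = 13.20426 kN/m³.
The plate makes 13° with the vertical, i.e. θ = 90° − 13° = 77° to the horizontal. Measuring y along the incline from the free-surface line, vertical depth h = y·sinθ with sinθ = 0.974370.
The centroid lies 2.27/2 = 1.135 m below the top edge, so y_c = 3.6 + 1.135 = 4.735 m and h_c = 4.735 × 0.974370 = 4.61364 m.
A = 2.06 × 2.27 = 4.6762 m².
Resultant F = γ·h_c·A = 13.20426 × 4.61364 × 4.6762 = 284.873 kN.
I_c = b·h³/12 = 2.06 × 2.27³/12 = 2.008 m⁴.
Centre of pressure: y_p = y_c + I_c/(y_c·A) = 4.735 + 2.008/(4.735 × 4.6762) = 4.735 + 0.0906882 = 4.82569 m along the plane.

y_p = 4.826 m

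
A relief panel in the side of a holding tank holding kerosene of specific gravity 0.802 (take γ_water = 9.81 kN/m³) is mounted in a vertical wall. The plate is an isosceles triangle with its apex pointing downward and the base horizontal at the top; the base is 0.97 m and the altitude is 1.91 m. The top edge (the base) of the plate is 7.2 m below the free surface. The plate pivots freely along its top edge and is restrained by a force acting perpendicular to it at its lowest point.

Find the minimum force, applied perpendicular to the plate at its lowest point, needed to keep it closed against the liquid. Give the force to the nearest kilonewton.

γ = 0.802 × 9.81 = 7.86762 kN/m³.
With the apex down, the centroid sits h/3 = 1.91/3 = 0.636667 m below the base (the top edge), so the centroid depth is h_c = 7.2 + 0.636667 = 7.83667 m.
A = ½ × 0.97 × 1.91 = 0.92635 m².
Resultant F = γ·h_c·A = 7.86762 × 7.83667 × 0.92635 = 57.115 kN.
I_c = b·h³/36 = 0.97 × 1.91³/36 = 0.187745 m⁴.
Centre of pressure: y_p = y_c + I_c/(y_c·A) = 7.83667 + 0.187745/(7.83667 × 0.92635) = 7.83667 + 0.025862 = 7.86253 m along the plane.
The resultant acts 0.636667 + 0.025862 = 0.662529 m (along the plate) below the hinge at the top edge, so the moment about the hinge is M = F × 0.662529 = 57.115 × 0.662529 = 37.8403 kN·m.
A normal force at the bottom, 1.91 m from the hinge, must supply this moment: P = 37.8403/1.91 = 19.8117 kN.

P ≈ 20 kN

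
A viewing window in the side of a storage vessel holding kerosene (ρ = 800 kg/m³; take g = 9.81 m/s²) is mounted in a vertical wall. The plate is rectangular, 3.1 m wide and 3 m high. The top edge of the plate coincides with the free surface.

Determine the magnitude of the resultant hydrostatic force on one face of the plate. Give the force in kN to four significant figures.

F ≈ 109.5 kN

γ = ρg = 800 × 9.81 / 1000 = 7.848 kN/m³.
The centroid lies 3/2 = 1.5 m below the top edge, so the centroid depth is h_c = 1.5 m.
A = 3.1 × 3 = 9.3 m².
Resultant F = γ·h_c·A = 7.848 × 1.5 × 9.3 = 109.48 kN.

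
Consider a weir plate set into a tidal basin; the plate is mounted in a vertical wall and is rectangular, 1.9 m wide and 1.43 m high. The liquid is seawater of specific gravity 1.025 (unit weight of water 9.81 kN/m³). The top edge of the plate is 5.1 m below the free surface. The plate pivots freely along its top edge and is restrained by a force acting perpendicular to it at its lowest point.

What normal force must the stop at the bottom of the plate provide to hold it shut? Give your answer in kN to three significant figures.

γ = 1.025 × 9.81 = 10.05525 kN/m³.
The centroid lies 1.43/2 = 0.715 m below the top edge, so the centroid depth is h_c = 5.1 + 0.715 = 5.815 m.
A = 1.9 × 1.43 = 2.717 m².
Resultant F = γ·h_c·A = 10.05525 × 5.815 × 2.717 = 158.866 kN.
I_c = b·h³/12 = 1.9 × 1.43³/12 = 0.462999 m⁴.
Centre of pressure: y_p = y_c + I_c/(y_c·A) = 5.815 + 0.462999/(5.815 × 2.717) = 5.815 + 0.0293049 = 5.8443 m along the plane.
The resultant acts 0.715 + 0.0293049 = 0.744305 m (along the plate) below the hinge at the top edge, so the moment about the hinge is M = F × 0.744305 = 158.866 × 0.744305 = 118.245 kN·m.
A normal force at the bottom, 1.43 m from the hinge, must supply this moment: P = 118.245/1.43 = 82.6888 kN.

P ≈ 82.7 kN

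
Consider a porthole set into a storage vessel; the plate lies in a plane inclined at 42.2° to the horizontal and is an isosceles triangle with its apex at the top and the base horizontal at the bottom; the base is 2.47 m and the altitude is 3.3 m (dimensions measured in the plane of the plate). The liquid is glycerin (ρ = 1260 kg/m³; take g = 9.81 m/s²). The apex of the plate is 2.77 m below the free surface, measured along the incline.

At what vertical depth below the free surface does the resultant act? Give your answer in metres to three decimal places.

γ = ρg = 1260 × 9.81 / 1000 = 12.3606 kN/m³.
Let θ = 42.2° be the plate's angle to the horizontal; measure y along the incline from where the plane meets the free surface. Vertical depth h = y·sinθ with sinθ = 0.671721.
With the apex up, the centroid sits 2h/3 = 2 × 3.3/3 = 2.2 m below the apex, so y_c = 2.77 + 2.2 = 4.97 m and h_c = 4.97 × 0.671721 = 3.33845 m.
A = ½ × 2.47 × 3.3 = 4.0755 m².
Resultant F = γ·h_c·A = 12.3606 × 3.33845 × 4.0755 = 168.177 kN.
I_c = b·h³/36 = 2.47 × 3.3³/36 = 2.46568 m⁴.
Centre of pressure: y_p = y_c + I_c/(y_c·A) = 4.97 + 2.46568/(4.97 × 4.0755) = 4.97 + 0.121731 = 5.09173 m along the plane.
Vertically, h_p = y_p·sinθ = 5.09173 × 0.671721 = 3.42022 m.

h_p = 3.420 m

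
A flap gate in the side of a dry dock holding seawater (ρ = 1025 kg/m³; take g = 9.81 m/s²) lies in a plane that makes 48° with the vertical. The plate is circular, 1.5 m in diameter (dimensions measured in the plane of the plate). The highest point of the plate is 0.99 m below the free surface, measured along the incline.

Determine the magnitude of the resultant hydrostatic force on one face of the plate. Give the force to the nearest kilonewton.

γ = ρg = 1025 × 9.81 / 1000 = 10.05525 kN/m³.
The plate makes 48° with the vertical, i.e. θ = 90° − 48° = 42° to the horizontal. Measuring y along the incline from the free-surface line, vertical depth h = y·sinθ with sinθ = 0.669131.
The centroid is at the centre, 0.75 m below the top of the plate, so y_c = 0.99 + 0.75 = 1.74 m and h_c = 1.74 × 0.669131 = 1.16429 m.
A = π(0.75)² = 1.76715 m².
Resultant F = γ·h_c·A = 10.05525 × 1.16429 × 1.76715 = 20.6884 kN.

F ≈ 21 kN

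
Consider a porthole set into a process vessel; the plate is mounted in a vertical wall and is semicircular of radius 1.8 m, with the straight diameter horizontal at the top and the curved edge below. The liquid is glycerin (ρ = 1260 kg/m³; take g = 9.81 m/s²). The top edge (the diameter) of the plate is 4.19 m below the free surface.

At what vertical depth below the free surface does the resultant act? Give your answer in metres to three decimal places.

γ = ρg = 1260 × 9.81 / 1000 = 12.3606 kN/m³.
The centroid of a semicircle lies 4r/(3π) = 0.763944 m from the diameter, here below the top edge, so the centroid depth is h_c = 4.19 + 0.763944 = 4.95394 m.
A = πr²/2 = π × 1.8²/2 = 5.08938 m².
Resultant F = γ·h_c·A = 12.3606 × 4.95394 × 5.08938 = 311.641 kN.
I_c = (π/8 − 8/(9π))·r⁴ = 0.109757 × 1.8⁴ = 1.15219 m⁴.
Centre of pressure: y_p = y_c + I_c/(y_c·A) = 4.95394 + 1.15219/(4.95394 × 5.08938) = 4.95394 + 0.0456992 = 4.99964 m along the plane.

h_p = 5.000 m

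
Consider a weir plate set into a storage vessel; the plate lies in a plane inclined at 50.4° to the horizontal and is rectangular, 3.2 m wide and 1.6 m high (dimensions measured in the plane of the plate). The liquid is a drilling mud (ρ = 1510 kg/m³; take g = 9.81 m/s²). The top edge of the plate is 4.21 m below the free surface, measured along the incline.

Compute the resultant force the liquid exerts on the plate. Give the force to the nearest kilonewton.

F ≈ 293 kN

γ = ρg = 1510 × 9.81 / 1000 = 14.8131 kN/m³.
Let θ = 50.4° be the plate's angle to the horizontal; measure y along the incline from where the plane meets the free surface. Vertical depth h = y·sinθ with sinθ = 0.770513.
The centroid lies 1.6/2 = 0.8 m below the top edge, so y_c = 4.21 + 0.8 = 5.01 m and h_c = 5.01 × 0.770513 = 3.86027 m.
A = 3.2 × 1.6 = 5.12 m².
Resultant F = γ·h_c·A = 14.8131 × 3.86027 × 5.12 = 292.775 kN.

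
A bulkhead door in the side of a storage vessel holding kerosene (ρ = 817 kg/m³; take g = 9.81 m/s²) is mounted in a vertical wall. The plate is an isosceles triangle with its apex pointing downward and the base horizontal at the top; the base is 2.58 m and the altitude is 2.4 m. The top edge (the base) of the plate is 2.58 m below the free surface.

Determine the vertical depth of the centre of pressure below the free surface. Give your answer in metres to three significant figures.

h_p = 3.47 m

γ = ρg = 817 × 9.81 / 1000 = 8.01477 kN/m³.
With the apex down, the centroid sits h/3 = 2.4/3 = 0.8 m below the base (the top edge), so the centroid depth is h_c = 2.58 + 0.8 = 3.38 m.
A = ½ × 2.58 × 2.4 = 3.096 m².
Resultant F = γ·h_c·A = 8.01477 × 3.38 × 3.096 = 83.8704 kN.
I_c = b·h³/36 = 2.58 × 2.4³/36 = 0.99072 m⁴.
Centre of pressure: y_p = y_c + I_c/(y_c·A) = 3.38 + 0.99072/(3.38 × 3.096) = 3.38 + 0.0946746 = 3.47467 m along the plane.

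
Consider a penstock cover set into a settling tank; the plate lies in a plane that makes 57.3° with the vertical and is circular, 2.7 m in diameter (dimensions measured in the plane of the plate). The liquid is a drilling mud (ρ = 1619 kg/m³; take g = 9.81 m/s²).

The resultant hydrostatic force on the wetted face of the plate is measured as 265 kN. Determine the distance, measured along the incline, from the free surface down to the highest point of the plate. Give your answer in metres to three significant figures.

γ = ρg = 1619 × 9.81 / 1000 = 15.88239 kN/m³.
A = π(1.35)² = 5.72555 m².
From F = γ·h_c·A, the centroid depth is h_c = 265/(15.88239 × 5.72555) = 2.91416 m.
The plate makes 57.3° with the vertical, i.e. θ = 90° − 57.3° = 32.7° to the horizontal. Measuring y along the incline from the free-surface line, vertical depth h = y·sinθ with sinθ = 0.540240.
Along the incline, y_c = h_c/sinθ = 2.91416/0.540240 = 5.3942 m.
The centroid is at the centre, 1.35 m below the top of the plate, so the highest point sits at y_top = 5.3942 − 1.35 = 4.0442 m along the incline.

y_top ≈ 4.04 m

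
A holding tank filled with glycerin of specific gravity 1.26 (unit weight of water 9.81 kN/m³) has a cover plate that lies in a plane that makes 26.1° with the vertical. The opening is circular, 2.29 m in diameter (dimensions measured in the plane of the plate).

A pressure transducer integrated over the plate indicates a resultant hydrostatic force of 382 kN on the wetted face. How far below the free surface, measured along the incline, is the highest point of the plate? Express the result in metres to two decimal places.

y_top ≈ 7.21 m

γ = 1.26 × 9.81 = 12.3606 kN/m³.
A = π(1.145)² = 4.11871 m².
From F = γ·h_c·A, the centroid depth is h_c = 382/(12.3606 × 4.11871) = 7.50348 m.
The plate makes 26.1° with the vertical, i.e. θ = 90° − 26.1° = 63.9° to the horizontal. Measuring y along the incline from the free-surface line, vertical depth h = y·sinθ with sinθ = 0.898028.
Along the incline, y_c = h_c/sinθ = 7.50348/0.898028 = 8.35551 m.
The centroid is at the centre, 1.145 m below the top of the plate, so the highest point sits at y_top = 8.35551 − 1.145 = 7.21051 m along the incline.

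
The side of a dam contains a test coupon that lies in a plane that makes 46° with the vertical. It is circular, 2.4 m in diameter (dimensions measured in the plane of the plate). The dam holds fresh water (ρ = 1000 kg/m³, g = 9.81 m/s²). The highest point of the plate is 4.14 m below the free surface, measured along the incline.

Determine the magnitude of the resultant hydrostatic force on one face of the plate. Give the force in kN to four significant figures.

F ≈ 164.6 kN

γ = ρg = 1000 × 9.81 = 9810 N/m³ = 9.81 kN/m³.
The plate makes 46° with the vertical, i.e. θ = 90° − 46° = 44° to the horizontal. Measuring y along the incline from the free-surface line, vertical depth h = y·sinθ with sinθ = 0.694658.
The centroid is at the centre, 1.2 m below the top of the plate, so y_c = 4.14 + 1.2 = 5.34 m and h_c = 5.34 × 0.694658 = 3.70947 m.
A = π(1.2)² = 4.52389 m².
Resultant F = γ·h_c·A = 9.81 × 3.70947 × 4.52389 = 164.624 kN.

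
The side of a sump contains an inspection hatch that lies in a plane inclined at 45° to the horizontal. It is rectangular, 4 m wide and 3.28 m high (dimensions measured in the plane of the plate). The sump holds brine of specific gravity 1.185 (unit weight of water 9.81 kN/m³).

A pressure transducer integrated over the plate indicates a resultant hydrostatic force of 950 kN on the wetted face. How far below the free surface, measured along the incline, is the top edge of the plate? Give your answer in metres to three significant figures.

γ = 1.185 × 9.81 = 11.62485 kN/m³.
A = 4 × 3.28 = 13.12 m².
From F = γ·h_c·A, the centroid depth is h_c = 950/(11.62485 × 13.12) = 6.22877 m.
Let θ = 45° be the plate's angle to the horizontal; measure y along the incline from where the plane meets the free surface. Vertical depth h = y·sinθ with sinθ = 0.707107.
Along the incline, y_c = h_c/sinθ = 6.22877/0.707107 = 8.80881 m.
The centroid lies 3.28/2 = 1.64 m below the top edge, so the top edge sits at y_top = 8.80881 − 1.64 = 7.16881 m along the incline.

y_top ≈ 7.17 m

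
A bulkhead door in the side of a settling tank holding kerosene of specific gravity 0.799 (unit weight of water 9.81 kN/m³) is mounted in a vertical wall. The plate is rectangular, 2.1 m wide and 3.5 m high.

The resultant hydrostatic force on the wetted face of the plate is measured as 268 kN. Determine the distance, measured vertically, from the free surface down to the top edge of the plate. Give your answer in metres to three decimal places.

d_top ≈ 2.902 m

γ = 0.799 × 9.81 = 7.83819 kN/m³.
A = 2.1 × 3.5 = 7.35 m².
From F = γ·h_c·A, the centroid depth is h_c = 268/(7.83819 × 7.35) = 4.65191 m.
The centroid lies 3.5/2 = 1.75 m below the top edge, so the top edge sits at h_top = 4.65191 − 1.75 = 2.90191 m below the surface.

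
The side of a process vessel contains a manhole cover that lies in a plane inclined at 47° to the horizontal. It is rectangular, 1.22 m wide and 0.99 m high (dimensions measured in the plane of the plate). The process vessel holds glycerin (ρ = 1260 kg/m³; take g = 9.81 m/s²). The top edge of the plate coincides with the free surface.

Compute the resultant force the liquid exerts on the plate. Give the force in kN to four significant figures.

F ≈ 5.405 kN

γ = ρg = 1260 × 9.81 / 1000 = 12.3606 kN/m³.
Let θ = 47° be the plate's angle to the horizontal; measure y along the incline from where the plane meets the free surface. Vertical depth h = y·sinθ with sinθ = 0.731354.
The centroid lies 0.99/2 = 0.495 m below the top edge, so y_c = 0.495 m and h_c = 0.495 × 0.731354 = 0.36202 m.
A = 1.22 × 0.99 = 1.2078 m².
Resultant F = γ·h_c·A = 12.3606 × 0.36202 × 1.2078 = 5.40464 kN.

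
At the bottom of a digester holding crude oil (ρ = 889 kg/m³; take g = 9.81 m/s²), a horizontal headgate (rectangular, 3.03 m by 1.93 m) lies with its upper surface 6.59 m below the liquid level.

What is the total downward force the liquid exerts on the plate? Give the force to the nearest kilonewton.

γ = ρg = 889 × 9.81 / 1000 = 8.72109 kN/m³.
The plate is horizontal, so pressure is uniform at p = γ·h = 8.72109 × 6.59 = 57.472 kN/m².
A = 3.03 × 1.93 = 5.8479 m².
F = p·A = 57.472 × 5.8479 = 336.091 kN.

F ≈ 336 kN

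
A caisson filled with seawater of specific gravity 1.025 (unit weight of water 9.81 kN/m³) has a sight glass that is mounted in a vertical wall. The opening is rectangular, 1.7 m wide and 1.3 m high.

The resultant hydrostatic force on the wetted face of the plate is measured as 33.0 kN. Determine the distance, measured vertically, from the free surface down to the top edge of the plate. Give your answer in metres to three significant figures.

γ = 1.025 × 9.81 = 10.05525 kN/m³.
A = 1.7 × 1.3 = 2.21 m².
From F = γ·h_c·A, the centroid depth is h_c = 33.0/(10.05525 × 2.21) = 1.48501 m.
The centroid lies 1.3/2 = 0.65 m below the top edge, so the top edge sits at h_top = 1.48501 − 0.65 = 0.83501 m below the surface.

d_top ≈ 0.835 m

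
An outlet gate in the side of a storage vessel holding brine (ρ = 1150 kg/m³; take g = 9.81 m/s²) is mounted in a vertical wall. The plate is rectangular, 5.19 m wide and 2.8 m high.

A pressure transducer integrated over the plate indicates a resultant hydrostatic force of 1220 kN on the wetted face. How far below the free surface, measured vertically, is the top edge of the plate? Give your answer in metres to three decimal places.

d_top ≈ 6.042 m

γ = ρg = 1150 × 9.81 / 1000 = 11.2815 kN/m³.
A = 5.19 × 2.8 = 14.532 m².
From F = γ·h_c·A, the centroid depth is h_c = 1220/(11.2815 × 14.532) = 7.44162 m.
The centroid lies 2.8/2 = 1.4 m below the top edge, so the top edge sits at h_top = 7.44162 − 1.4 = 6.04162 m below the surface.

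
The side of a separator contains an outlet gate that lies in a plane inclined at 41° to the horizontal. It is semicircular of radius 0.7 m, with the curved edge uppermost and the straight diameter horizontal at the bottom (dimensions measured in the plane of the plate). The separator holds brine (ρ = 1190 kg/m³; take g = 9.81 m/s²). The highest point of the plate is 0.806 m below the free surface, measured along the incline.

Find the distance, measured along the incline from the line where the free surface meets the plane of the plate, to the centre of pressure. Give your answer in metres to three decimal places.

y_p = 1.237 m

γ = ρg = 1190 × 9.81 / 1000 = 11.6739 kN/m³.
Let θ = 41° be the plate's angle to the horizontal; measure y along the incline from where the plane meets the free surface. Vertical depth h = y·sinθ with sinθ = 0.656059.
The centroid lies 4r/(3π) = 0.297089 m above the diameter, so r − 4r/(3π) = 0.7 − 0.297089 = 0.402911 m below the topmost point, so y_c = 0.806 + 0.402911 = 1.20891 m and h_c = 1.20891 × 0.656059 = 0.793116 m.
A = πr²/2 = π × 0.7²/2 = 0.76969 m².
Resultant F = γ·h_c·A = 11.6739 × 0.793116 × 0.76969 = 7.12637 kN.
I_c = (π/8 − 8/(9π))·r⁴ = 0.109757 × 0.7⁴ = 0.0263527 m⁴.
Centre of pressure: y_p = y_c + I_c/(y_c·A) = 1.20891 + 0.0263527/(1.20891 × 0.76969) = 1.20891 + 0.0283214 = 1.23723 m along the plane.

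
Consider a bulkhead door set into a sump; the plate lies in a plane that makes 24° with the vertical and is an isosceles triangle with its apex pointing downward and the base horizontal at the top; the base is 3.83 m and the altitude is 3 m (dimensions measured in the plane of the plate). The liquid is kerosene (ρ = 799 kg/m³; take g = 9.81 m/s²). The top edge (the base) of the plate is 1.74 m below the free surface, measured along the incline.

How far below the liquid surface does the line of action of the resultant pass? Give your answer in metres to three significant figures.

γ = ρg = 799 × 9.81 / 1000 = 7.83819 kN/m³.
The plate makes 24° with the vertical, i.e. θ = 90° − 24° = 66° to the horizontal. Measuring y along the incline from the free-surface line, vertical depth h = y·sinθ with sinθ = 0.913545.
With the apex down, the centroid sits h/3 = 3/3 = 1 m below the base (the top edge), so y_c = 1.74 + 1 = 2.74 m and h_c = 2.74 × 0.913545 = 2.50311 m.
A = ½ × 3.83 × 3 = 5.745 m².
Resultant F = γ·h_c·A = 7.83819 × 2.50311 × 5.745 = 112.716 kN.
I_c = b·h³/36 = 3.83 × 3³/36 = 2.8725 m⁴.
Centre of pressure: y_p = y_c + I_c/(y_c·A) = 2.74 + 2.8725/(2.74 × 5.745) = 2.74 + 0.182482 = 2.92248 m along the plane.
Vertically, h_p = y_p·sinθ = 2.92248 × 0.913545 = 2.66982 m.

h_p = 2.67 m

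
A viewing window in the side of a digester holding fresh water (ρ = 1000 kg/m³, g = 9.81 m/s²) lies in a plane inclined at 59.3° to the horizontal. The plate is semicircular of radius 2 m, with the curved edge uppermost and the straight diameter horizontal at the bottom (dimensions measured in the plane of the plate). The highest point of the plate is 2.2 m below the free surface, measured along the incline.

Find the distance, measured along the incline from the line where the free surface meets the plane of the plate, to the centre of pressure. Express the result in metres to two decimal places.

γ = ρg = 1000 × 9.81 = 9810 N/m³ = 9.81 kN/m³.
Let θ = 59.3° be the plate's angle to the horizontal; measure y along the incline from where the plane meets the free surface. Vertical depth h = y·sinθ with sinθ = 0.859852.
The centroid lies 4r/(3π) = 0.848826 m above the diameter, so r − 4r/(3π) = 2 − 0.848826 = 1.15117 m below the topmost point, so y_c = 2.2 + 1.15117 = 3.35117 m and h_c = 3.35117 × 0.859852 = 2.88151 m.
A = πr²/2 = π × 2²/2 = 6.28319 m².
Resultant F = γ·h_c·A = 9.81 × 2.88151 × 6.28319 = 177.611 kN.
I_c = (π/8 − 8/(9π))·r⁴ = 0.109757 × 2⁴ = 1.75611 m⁴.
Centre of pressure: y_p = y_c + I_c/(y_c·A) = 3.35117 + 1.75611/(3.35117 × 6.28319) = 3.35117 + 0.0834017 = 3.43457 m along the plane.

y_p = 3.43 m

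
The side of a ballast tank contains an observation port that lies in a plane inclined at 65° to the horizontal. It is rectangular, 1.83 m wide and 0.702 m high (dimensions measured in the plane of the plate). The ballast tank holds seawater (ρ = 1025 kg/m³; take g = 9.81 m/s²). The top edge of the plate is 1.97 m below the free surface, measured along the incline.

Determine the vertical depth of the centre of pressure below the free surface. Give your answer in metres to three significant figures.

h_p = 2.12 m

γ = ρg = 1025 × 9.81 / 1000 = 10.05525 kN/m³.
Let θ = 65° be the plate's angle to the horizontal; measure y along the incline from where the plane meets the free surface. Vertical depth h = y·sinθ with sinθ = 0.906308.
The centroid lies 0.702/2 = 0.351 m below the top edge, so y_c = 1.97 + 0.351 = 2.321 m and h_c = 2.321 × 0.906308 = 2.10354 m.
A = 1.83 × 0.702 = 1.28466 m².
Resultant F = γ·h_c·A = 10.05525 × 2.10354 × 1.28466 = 27.1726 kN.
I_c = b·h³/12 = 1.83 × 0.702³/12 = 0.0527571 m⁴.
Centre of pressure: y_p = y_c + I_c/(y_c·A) = 2.321 + 0.0527571/(2.321 × 1.28466) = 2.321 + 0.0176937 = 2.33869 m along the plane.
Vertically, h_p = y_p·sinθ = 2.33869 × 0.906308 = 2.11957 m.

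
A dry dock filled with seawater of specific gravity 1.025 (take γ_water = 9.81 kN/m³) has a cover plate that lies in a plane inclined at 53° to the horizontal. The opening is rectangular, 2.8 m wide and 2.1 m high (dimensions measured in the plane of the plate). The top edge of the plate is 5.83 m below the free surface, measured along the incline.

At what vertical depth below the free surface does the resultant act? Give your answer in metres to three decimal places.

h_p = 5.537 m

γ = 1.025 × 9.81 = 10.05525 kN/m³.
Let θ = 53° be the plate's angle to the horizontal; measure y along the incline from where the plane meets the free surface. Vertical depth h = y·sinθ with sinθ = 0.798636.
The centroid lies 2.1/2 = 1.05 m below the top edge, so y_c = 5.83 + 1.05 = 6.88 m and h_c = 6.88 × 0.798636 = 5.49462 m.
A = 2.8 × 2.1 = 5.88 m².
Resultant F = γ·h_c·A = 10.05525 × 5.49462 × 5.88 = 324.869 kN.
I_c = b·h³/12 = 2.8 × 2.1³/12 = 2.1609 m⁴.
Centre of pressure: y_p = y_c + I_c/(y_c·A) = 6.88 + 2.1609/(6.88 × 5.88) = 6.88 + 0.0534157 = 6.93342 m along the plane.
Vertically, h_p = y_p·sinθ = 6.93342 × 0.798636 = 5.53728 m.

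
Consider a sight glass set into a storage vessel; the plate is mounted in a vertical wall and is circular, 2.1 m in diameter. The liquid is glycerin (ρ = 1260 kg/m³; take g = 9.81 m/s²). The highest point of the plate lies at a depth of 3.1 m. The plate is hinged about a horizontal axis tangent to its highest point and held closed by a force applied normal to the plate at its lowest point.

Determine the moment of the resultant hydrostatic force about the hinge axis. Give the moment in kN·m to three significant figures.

γ = ρg = 1260 × 9.81 / 1000 = 12.3606 kN/m³.
The centroid is at the centre, 1.05 m below the top of the plate, so the centroid depth is h_c = 3.1 + 1.05 = 4.15 m.
A = π(1.05)² = 3.46361 m².
Resultant F = γ·h_c·A = 12.3606 × 4.15 × 3.46361 = 177.671 kN.
I_c = πr⁴/4 = π × 1.05⁴/4 = 0.954656 m⁴.
Centre of pressure: y_p = y_c + I_c/(y_c·A) = 4.15 + 0.954656/(4.15 × 3.46361) = 4.15 + 0.0664156 = 4.21642 m along the plane.
The resultant acts 1.05 + 0.0664156 = 1.11642 m (along the plate) below the hinge at the top edge, so the moment about the hinge is M = F × 1.11642 = 177.671 × 1.11642 = 198.355 kN·m.

M ≈ 198 kN·m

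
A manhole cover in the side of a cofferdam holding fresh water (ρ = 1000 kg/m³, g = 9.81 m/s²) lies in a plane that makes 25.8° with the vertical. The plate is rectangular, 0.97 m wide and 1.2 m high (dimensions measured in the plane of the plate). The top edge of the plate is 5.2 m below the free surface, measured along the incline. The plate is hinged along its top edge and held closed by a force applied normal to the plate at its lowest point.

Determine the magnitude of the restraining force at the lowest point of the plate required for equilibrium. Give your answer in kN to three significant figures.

P ≈ 30.8 kN

γ = ρg = 1000 × 9.81 = 9810 N/m³ = 9.81 kN/m³.
The plate makes 25.8° with the vertical, i.e. θ = 90° − 25.8° = 64.2° to the horizontal. Measuring y along the incline from the free-surface line, vertical depth h = y·sinθ with sinθ = 0.900319.
The centroid lies 1.2/2 = 0.6 m below the top edge, so y_c = 5.2 + 0.6 = 5.8 m and h_c = 5.8 × 0.900319 = 5.22185 m.
A = 0.97 × 1.2 = 1.164 m².
Resultant F = γ·h_c·A = 9.81 × 5.22185 × 1.164 = 59.6275 kN.
I_c = b·h³/12 = 0.97 × 1.2³/12 = 0.13968 m⁴.
Centre of pressure: y_p = y_c + I_c/(y_c·A) = 5.8 + 0.13968/(5.8 × 1.164) = 5.8 + 0.0206897 = 5.82069 m along the plane.
The resultant acts 0.6 + 0.0206897 = 0.62069 m (along the plate) below the hinge at the top edge, so the moment about the hinge is M = F × 0.62069 = 59.6275 × 0.62069 = 37.0102 kN·m.
A normal force at the bottom, 1.2 m from the hinge, must supply this moment: P = 37.0102/1.2 = 30.8418 kN.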